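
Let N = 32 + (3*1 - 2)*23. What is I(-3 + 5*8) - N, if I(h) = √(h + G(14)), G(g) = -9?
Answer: -55 + 2*√7 ≈ -49.708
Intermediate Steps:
I(h) = √(-9 + h) (I(h) = √(h - 9) = √(-9 + h))
N = 55 (N = 32 + (3 - 2)*23 = 32 + 1*23 = 32 + 23 = 55)
I(-3 + 5*8) - N = √(-9 + (-3 + 5*8)) - 1*55 = √(-9 + (-3 + 40)) - 55 = √(-9 + 37) - 55 = √28 - 55 = 2*√7 - 55 = -55 + 2*√7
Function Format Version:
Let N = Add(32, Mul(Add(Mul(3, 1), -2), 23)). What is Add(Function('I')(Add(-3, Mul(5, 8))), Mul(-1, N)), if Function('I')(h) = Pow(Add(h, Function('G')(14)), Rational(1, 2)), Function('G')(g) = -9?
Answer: Add(-55, Mul(2, Pow(7, Rational(1, 2)))) ≈ -49.708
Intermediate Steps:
Function('I')(h) = Pow(Add(-9, h), Rational(1, 2)) (Function('I')(h) = Pow(Add(h, -9), Rational(1, 2)) = Pow(Add(-9, h), Rational(1, 2)))
N = 55 (N = Add(32, Mul(Add(3, -2), 23)) = Add(32, Mul(1, 23)) = Add(32, 23) = 55)
Add(Function('I')(Add(-3, Mul(5, 8))), Mul(-1, N)) = Add(Pow(Add(-9, Add(-3, Mul(5, 8))), Rational(1, 2)), Mul(-1, 55)) = Add(Pow(Add(-9, Add(-3, 40)), Rational(1, 2)), -55) = Add(Pow(Add(-9, 37), Rational(1, 2)), -55) = Add(Pow(28, Rational(1, 2)), -55) = Add(Mul(2, Pow(7, Rational(1, 2))), -55) = Add(-55, Mul(2, Pow(7, Rational(1, 2))))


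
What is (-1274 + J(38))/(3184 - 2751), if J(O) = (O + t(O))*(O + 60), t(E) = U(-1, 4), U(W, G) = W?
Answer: 2352/433 ≈ 5.4319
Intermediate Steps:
t(E) = -1
J(O) = (-1 + O)*(60 + O) (J(O) = (O - 1)*(O + 60) = (-1 + O)*(60 + O))
(-1274 + J(38))/(3184 - 2751) = (-1274 + (-60 + 38**2 + 59*38))/(3184 - 2751) = (-1274 + (-60 + 1444 + 2242))/433 = (-1274 + 3626)*(1/433) = 2352*(1/433) = 2352/433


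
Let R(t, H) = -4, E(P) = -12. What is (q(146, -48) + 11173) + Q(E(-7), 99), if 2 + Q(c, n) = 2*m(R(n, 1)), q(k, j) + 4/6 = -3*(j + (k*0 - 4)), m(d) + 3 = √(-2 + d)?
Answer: 33961/3 + 2*I*√6 ≈ 11320.0 + 4.899*I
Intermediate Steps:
m(d) = -3 + √(-2 + d)
q(k, j) = 34/3 - 3*j (q(k, j) = -⅔ - 3*(j + (k*0 - 4)) = -⅔ - 3*(j + (0 - 4)) = -⅔ - 3*(j - 4) = -⅔ - 3*(-4 + j) = -⅔ + (12 - 3*j) = 34/3 - 3*j)
Q(c, n) = -8 + 2*I*√6 (Q(c, n) = -2 + 2*(-3 + √(-2 - 4)) = -2 + 2*(-3 + √(-6)) = -2 + 2*(-3 + I*√6) = -2 + (-6 + 2*I*√6) = -8 + 2*I*√6)
(q(146, -48) + 11173) + Q(E(-7), 99) = ((34/3 - 3*(-48)) + 11173) + (-8 + 2*I*√6) = ((34/3 + 144) + 11173) + (-8 + 2*I*√6) = (466/3 + 11173) + (-8 + 2*I*√6) = 33985/3 + (-8 + 2*I*√6) = 33961/3 + 2*I*√6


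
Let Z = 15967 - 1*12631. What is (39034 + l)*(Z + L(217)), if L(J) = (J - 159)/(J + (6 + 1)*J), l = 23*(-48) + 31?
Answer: 15703256371/124 ≈ 1.2664e+8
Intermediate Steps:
l = -1073 (l = -1104 + 31 = -1073)
Z = 3336 (Z = 15967 - 12631 = 3336)
L(J) = (-159 + J)/(8*J) (L(J) = (-159 + J)/(J + 7*J) = (-159 + J)/((8*J)) = (-159 + J)*(1/(8*J)) = (-159 + J)/(8*J))
(39034 + l)*(Z + L(217)) = (39034 - 1073)*(3336 + (1/8)*(-159 + 217)/217) = 37961*(3336 + (1/8)*(1/217)*58) = 37961*(3336 + 29/868) = 37961*(2895677/868) = 15703256371/124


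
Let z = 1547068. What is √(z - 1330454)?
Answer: √216614 ≈ 465.42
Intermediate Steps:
√(z - 1330454) = √(1547068 - 1330454) = √216614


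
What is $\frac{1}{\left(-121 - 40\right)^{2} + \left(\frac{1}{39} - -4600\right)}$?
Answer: $\frac{39}{1190320} \approx 3.2764 \cdot 10^{-5}$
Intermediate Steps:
$\frac{1}{\left(-121 - 40\right)^{2} + \left(\frac{1}{39} - -4600\right)} = \frac{1}{\left(-161\right)^{2} + \left(\frac{1}{39} + 4600\right)} = \frac{1}{25921 + \frac{179401}{39}} = \frac{1}{\frac{1190320}{39}} = \frac{39}{1190320}$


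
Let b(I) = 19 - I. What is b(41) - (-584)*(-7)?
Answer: -4110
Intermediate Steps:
b(41) - (-584)*(-7) = (19 - 1*41) - (-584)*(-7) = (19 - 41) - 1*4088 = -22 - 4088 = -4110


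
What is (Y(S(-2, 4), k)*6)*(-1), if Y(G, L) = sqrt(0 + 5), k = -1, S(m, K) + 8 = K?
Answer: -6*sqrt(5) ≈ -13.416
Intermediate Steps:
S(m, K) = -8 + K
Y(G, L) = sqrt(5)
(Y(S(-2, 4), k)*6)*(-1) = (sqrt(5)*6)*(-1) = (6*sqrt(5))*(-1) = -6*sqrt(5)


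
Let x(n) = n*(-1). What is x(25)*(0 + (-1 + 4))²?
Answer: -225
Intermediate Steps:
x(n) = -n
x(25)*(0 + (-1 + 4))² = (-1*25)*(0 + (-1 + 4))² = -25*(0 + 3)² = -25*3² = -25*9 = -225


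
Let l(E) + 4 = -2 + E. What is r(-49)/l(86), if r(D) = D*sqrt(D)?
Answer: -343*I/80 ≈ -4.2875*I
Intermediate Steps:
r(D) = D**(3/2)
l(E) = -6 + E (l(E) = -4 + (-2 + E) = -6 + E)
r(-49)/l(86) = (-49)**(3/2)/(-6 + 86) = -343*I/80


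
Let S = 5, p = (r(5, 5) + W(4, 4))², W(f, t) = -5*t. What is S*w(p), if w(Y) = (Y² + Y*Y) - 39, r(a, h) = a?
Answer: 506055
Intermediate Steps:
p = 225 (p = (5 - 5*4)² = (5 - 20)² = (-15)² = 225)
w(Y) = -39 + 2*Y² (w(Y) = (Y² + Y²) - 39 = 2*Y² - 39 = -39 + 2*Y²)
S*w(p) = 5*(-39 + 2*225²) = 5*(-39 + 2*50625) = 5*(-39 + 101250) = 5*101211 = 506055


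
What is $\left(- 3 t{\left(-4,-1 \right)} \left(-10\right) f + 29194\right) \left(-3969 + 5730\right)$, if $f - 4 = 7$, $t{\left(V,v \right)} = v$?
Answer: $50829504$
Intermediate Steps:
$f = 11$ ($f = 4 + 7 = 11$)
$\left(- 3 t{\left(-4,-1 \right)} \left(-10\right) f + 29194\right) \left(-3969 + 5730\right) = \left(\left(-3\right) \left(-1\right) \left(-10\right) 11 + 29194\right) \left(-3969 + 5730\right) = \left(3 \left(-10\right) 11 + 29194\right) 1761 = \left(\left(-30\right) 11 + 29194\right) 1761 = \left(-330 + 29194\right) 1761 = 28864 \cdot 1761 = 50829504$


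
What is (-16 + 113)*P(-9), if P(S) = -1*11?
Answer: -1067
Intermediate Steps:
P(S) = -11
(-16 + 113)*P(-9) = (-16 + 113)*(-11) = 97*(-11) = -1067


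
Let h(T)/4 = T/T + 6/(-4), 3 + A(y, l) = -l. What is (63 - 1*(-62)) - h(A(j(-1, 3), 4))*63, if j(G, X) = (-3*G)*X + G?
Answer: 251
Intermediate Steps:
j(G, X) = G - 3*G*X (j(G, X) = -3*G*X + G = G - 3*G*X)
A(y, l) = -3 - l
h(T) = -2 (h(T) = 4*(T/T + 6/(-4)) = 4*(1 + 6*(-1/4)) = 4*(1 - 3/2) = 4*(-1/2) = -2)
(63 - 1*(-62)) - h(A(j(-1, 3), 4))*63 = (63 - 1*(-62)) - 1*(-2)*63 = (63 + 62) + 2*63 = 125 + 126 = 251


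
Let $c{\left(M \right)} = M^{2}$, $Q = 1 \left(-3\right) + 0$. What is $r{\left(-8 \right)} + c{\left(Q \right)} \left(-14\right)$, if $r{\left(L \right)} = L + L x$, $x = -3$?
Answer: $-110$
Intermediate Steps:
$Q = -3$ ($Q = -3 + 0 = -3$)
$r{\left(L \right)} = - 2 L$ ($r{\left(L \right)} = L + L \left(-3\right) = L - 3 L = - 2 L$)
$r{\left(-8 \right)} + c{\left(Q \right)} \left(-14\right) = \left(-2\right) \left(-8\right) + \left(-3\right)^{2} \left(-14\right) = 16 + 9 \left(-14\right) = 16 - 126 = -110$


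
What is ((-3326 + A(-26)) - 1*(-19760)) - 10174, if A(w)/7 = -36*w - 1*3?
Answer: 12791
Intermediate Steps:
A(w) = -21 - 252*w (A(w) = 7*(-36*w - 1*3) = 7*(-36*w - 3) = 7*(-3 - 36*w) = -21 - 252*w)
((-3326 + A(-26)) - 1*(-19760)) - 10174 = ((-3326 + (-21 - 252*(-26))) - 1*(-19760)) - 10174 = ((-3326 + (-21 + 6552)) + 19760) - 10174 = ((-3326 + 6531) + 19760) - 10174 = (3205 + 19760) - 10174 = 22965 - 10174 = 12791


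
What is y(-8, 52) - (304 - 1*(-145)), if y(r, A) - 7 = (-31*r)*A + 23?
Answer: 12477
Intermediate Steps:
y(r, A) = 30 - 31*A*r (y(r, A) = 7 + ((-31*r)*A + 23) = 7 + (-31*A*r + 23) = 7 + (23 - 31*A*r) = 30 - 31*A*r)
y(-8, 52) - (304 - 1*(-145)) = (30 - 31*52*(-8)) - (304 - 1*(-145)) = (30 + 12896) - (304 + 145) = 12926 - 1*449 = 12926 - 449 = 12477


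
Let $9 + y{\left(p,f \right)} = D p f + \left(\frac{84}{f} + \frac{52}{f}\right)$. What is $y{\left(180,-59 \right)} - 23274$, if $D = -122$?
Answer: $\frac{75068927}{59} \approx 1.2724 \cdot 10^{6}$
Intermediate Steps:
$y{\left(p,f \right)} = -9 + \frac{136}{f} - 122 f p$ ($y{\left(p,f \right)} = -9 + \left(- 122 p f + \left(\frac{84}{f} + \frac{52}{f}\right)\right) = -9 - \left(- \frac{136}{f} + 122 f p\right) = -9 + \frac{136}{f} - 122 f p$)
$y{\left(180,-59 \right)} - 23274 = \left(-9 + \frac{136}{-59} - \left(-7198\right) 180\right) - 23274 = \left(-9 + 136 \left(- \frac{1}{59}\right) + 1295640\right) - 23274 = \left(-9 - \frac{136}{59} + 1295640\right) - 23274 = \frac{76442093}{59} - 23274 = \frac{75068927}{59}$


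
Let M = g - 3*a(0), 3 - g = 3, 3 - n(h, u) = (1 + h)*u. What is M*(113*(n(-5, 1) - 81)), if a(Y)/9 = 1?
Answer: 225774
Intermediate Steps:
n(h, u) = 3 - u*(1 + h) (n(h, u) = 3 - (1 + h)*u = 3 - u*(1 + h))
a(Y) = 9 (a(Y) = 9*1 = 9)
g = 0 (g = 3 - 1*3 = 3 - 3 = 0)
M = -27 (M = 0 - 3*9 = 0 - 27 = -27)
M*(113*(n(-5, 1) - 81)) = -3051*((3 - 1*1 - 1*(-5)*1) - 81) = -3051*((3 - 1 + 5) - 81) = -3051*(7 - 81) = -3051*(-74) = -27*(-8362) = 225774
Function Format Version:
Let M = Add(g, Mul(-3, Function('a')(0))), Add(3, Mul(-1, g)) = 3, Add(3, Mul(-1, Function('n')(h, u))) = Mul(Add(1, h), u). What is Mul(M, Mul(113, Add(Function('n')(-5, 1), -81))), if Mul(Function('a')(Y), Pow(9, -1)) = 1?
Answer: 225774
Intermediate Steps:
Function('n')(h, u) = Add(3, Mul(-1, u, Add(1, h))) (Function('n')(h, u) = Add(3, Mul(-1, Mul(Add(1, h), u))) = Add(3, Mul(-1, Mul(u, Add(1, h)))) = Add(3, Mul(-1, u, Add(1, h))))
Function('a')(Y) = 9 (Function('a')(Y) = Mul(9, 1) = 9)
g = 0 (g = Add(3, Mul(-1, 3)) = Add(3, -3) = 0)
M = -27 (M = Add(0, Mul(-3, 9)) = Add(0, -27) = -27)
Mul(M, Mul(113, Add(Function('n')(-5, 1), -81))) = Mul(-27, Mul(113, Add(Add(3, Mul(-1, 1), Mul(-1, -5, 1)), -81))) = Mul(-27, Mul(113, Add(Add(3, -1, 5), -81))) = Mul(-27, Mul(113, Add(7, -81))) = Mul(-27, Mul(113, -74)) = Mul(-27, -8362) = 225774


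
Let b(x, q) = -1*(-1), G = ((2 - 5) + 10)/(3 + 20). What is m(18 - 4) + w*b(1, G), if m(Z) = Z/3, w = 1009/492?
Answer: 3305/492 ≈ 6.7175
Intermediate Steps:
w = 1009/492 (w = 1009*(1/492) = 1009/492 ≈ 2.0508)
G = 7/23 (G = (-3 + 10)/23 = 7*(1/23) = 7/23 ≈ 0.30435)
b(x, q) = 1
m(Z) = Z/3 (m(Z) = Z*(⅓) = Z/3)
m(18 - 4) + w*b(1, G) = (18 - 4)/3 + (1009/492)*1 = (⅓)*14 + 1009/492 = 14/3 + 1009/492 = 3305/492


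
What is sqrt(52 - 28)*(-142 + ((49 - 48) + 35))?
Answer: -212*sqrt(6) ≈ -519.29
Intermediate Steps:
sqrt(52 - 28)*(-142 + ((49 - 48) + 35)) = sqrt(24)*(-142 + (1 + 35)) = (2*sqrt(6))*(-142 + 36) = (2*sqrt(6))*(-106) = -212*sqrt(6)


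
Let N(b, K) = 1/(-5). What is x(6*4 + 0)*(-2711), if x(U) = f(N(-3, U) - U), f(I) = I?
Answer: 328031/5 ≈ 65606.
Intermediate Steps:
N(b, K) = -⅕
x(U) = -⅕ - U
x(6*4 + 0)*(-2711) = (-⅕ - (6*4 + 0))*(-2711) = (-⅕ - (24 + 0))*(-2711) = (-⅕ - 1*24)*(-2711) = (-⅕ - 24)*(-2711) = -121/5*(-2711) = 328031/5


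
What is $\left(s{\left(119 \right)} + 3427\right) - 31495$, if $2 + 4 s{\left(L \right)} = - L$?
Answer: $- \frac{112393}{4} \approx -28098.0$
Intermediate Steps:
$s{\left(L \right)} = - \frac{1}{2} - \frac{L}{4}$ ($s{\left(L \right)} = - \frac{1}{2} + \frac{\left(-1\right) L}{4} = - \frac{1}{2} - \frac{L}{4}$)
$\left(s{\left(119 \right)} + 3427\right) - 31495 = \left(\left(- \frac{1}{2} - \frac{119}{4}\right) + 3427\right) - 31495 = \left(- \frac{121}{4} + 3427\right) - 31495 = \frac{13587}{4} - 31495 = - \frac{112393}{4}$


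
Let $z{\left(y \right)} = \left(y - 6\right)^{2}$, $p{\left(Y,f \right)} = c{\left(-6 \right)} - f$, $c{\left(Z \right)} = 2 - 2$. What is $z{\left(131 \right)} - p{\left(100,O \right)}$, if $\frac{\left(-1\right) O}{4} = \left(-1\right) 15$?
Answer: $15685$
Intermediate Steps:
$c{\left(Z \right)} = 0$
$O = 60$ ($O = - 4 \left(\left(-1\right) 15\right) = \left(-4\right) \left(-15\right) = 60$)
$p{\left(Y,f \right)} = - f$ ($p{\left(Y,f \right)} = 0 - f = - f$)
$z{\left(y \right)} = \left(-6 + y\right)^{2}$
$z{\left(131 \right)} - p{\left(100,O \right)} = \left(-6 + 131\right)^{2} - \left(-1\right) 60 = 125^{2} - -60 = 15625 + 60 = 15685$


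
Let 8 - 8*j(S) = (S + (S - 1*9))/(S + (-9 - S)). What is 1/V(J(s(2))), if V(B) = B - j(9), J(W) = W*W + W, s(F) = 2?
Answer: 8/39 ≈ 0.20513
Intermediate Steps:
J(W) = W + W**2 (J(W) = W**2 + W = W + W**2)
j(S) = 7/8 + S/36 (j(S) = 1 - (S + (S - 1*9))/(8*(S + (-9 - S))) = 1 - (S + (S - 9))/(8*(-9)) = 1 - (S + (-9 + S))*(-1)/(8*9) = 1 - (-9 + 2*S)*(-1)/(8*9) = 1 - (1 - 2*S/9)/8 = 1 + (-1/8 + S/36) = 7/8 + S/36)
V(B) = -9/8 + B (V(B) = B - (7/8 + (1/36)*9) = B - (7/8 + 1/4) = B - 1*9/8 = B - 9/8 = -9/8 + B)
1/V(J(s(2))) = 1/(-9/8 + 2*(1 + 2)) = 1/(-9/8 + 2*3) = 1/(-9/8 + 6) = 1/(39/8) = 8/39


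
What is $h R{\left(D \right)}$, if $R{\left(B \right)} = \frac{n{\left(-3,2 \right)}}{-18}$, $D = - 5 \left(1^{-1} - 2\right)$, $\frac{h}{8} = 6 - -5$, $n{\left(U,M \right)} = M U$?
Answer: $\frac{88}{3} \approx 29.333$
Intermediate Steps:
$h = 88$ ($h = 8 \left(6 - -5\right) = 8 \left(6 + 5\right) = 8 \cdot 11 = 88$)
$D = 5$ ($D = - 5 \left(1 - 2\right) = \left(-5\right) \left(-1\right) = 5$)
$R{\left(B \right)} = \frac{1}{3}$ ($R{\left(B \right)} = \frac{2 \left(-3\right)}{-18} = \left(-6\right) \left(- \frac{1}{18}\right) = \frac{1}{3}$)
$h R{\left(D \right)} = 88 \cdot \frac{1}{3} = \frac{88}{3}$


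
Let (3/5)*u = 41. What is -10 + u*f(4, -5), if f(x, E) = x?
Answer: 790/3 ≈ 263.33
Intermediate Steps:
u = 205/3 (u = (5/3)*41 = 205/3 ≈ 68.333)
-10 + u*f(4, -5) = -10 + (205/3)*4 = -10 + 820/3 = 790/3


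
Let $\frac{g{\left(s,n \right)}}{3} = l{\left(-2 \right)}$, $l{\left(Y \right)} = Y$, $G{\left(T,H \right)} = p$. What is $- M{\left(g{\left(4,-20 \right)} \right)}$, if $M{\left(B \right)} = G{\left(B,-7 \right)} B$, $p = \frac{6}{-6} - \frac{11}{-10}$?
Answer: $\frac{3}{5} \approx 0.6$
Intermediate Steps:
$p = \frac{1}{10}$ ($p = 6 \left(- \frac{1}{6}\right) - - \frac{11}{10} = -1 + \frac{11}{10} = \frac{1}{10} \approx 0.1$)
$G{\left(T,H \right)} = \frac{1}{10}$
$g{\left(s,n \right)} = -6$ ($g{\left(s,n \right)} = 3 \left(-2\right) = -6$)
$M{\left(B \right)} = \frac{B}{10}$
$- M{\left(g{\left(4,-20 \right)} \right)} = - \frac{-6}{10} = \left(-1\right) \left(- \frac{3}{5}\right) = \frac{3}{5}$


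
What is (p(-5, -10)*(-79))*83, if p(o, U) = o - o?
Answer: 0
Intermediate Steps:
p(o, U) = 0
(p(-5, -10)*(-79))*83 = (0*(-79))*83 = 0*83 = 0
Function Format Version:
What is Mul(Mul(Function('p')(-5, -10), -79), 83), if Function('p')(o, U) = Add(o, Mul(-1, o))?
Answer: 0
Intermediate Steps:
Function('p')(o, U) = 0
Mul(Mul(Function('p')(-5, -10), -79), 83) = Mul(Mul(0, -79), 83) = Mul(0, 83) = 0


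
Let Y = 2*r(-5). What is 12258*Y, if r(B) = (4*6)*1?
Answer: 588384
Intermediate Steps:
r(B) = 24 (r(B) = 24*1 = 24)
Y = 48 (Y = 2*24 = 48)
12258*Y = 12258*48 = 588384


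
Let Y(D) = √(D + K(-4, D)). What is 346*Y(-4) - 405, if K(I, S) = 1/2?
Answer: -405 + 173*I*√14 ≈ -405.0 + 647.31*I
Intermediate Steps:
K(I, S) = ½
Y(D) = √(½ + D) (Y(D) = √(D + ½) = √(½ + D))
346*Y(-4) - 405 = 346*(√(2 + 4*(-4))/2) - 405 = 346*(√(2 - 16)/2) - 405 = 346*(√(-14)/2) - 405 = 346*((I*√14)/2) - 405 = 346*(I*√14/2) - 405 = 173*I*√14 - 405 = -405 + 173*I*√14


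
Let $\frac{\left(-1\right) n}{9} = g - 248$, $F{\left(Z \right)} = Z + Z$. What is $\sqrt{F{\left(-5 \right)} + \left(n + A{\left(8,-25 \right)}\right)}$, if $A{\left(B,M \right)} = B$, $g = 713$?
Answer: $i \sqrt{4187} \approx 64.707 i$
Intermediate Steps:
$F{\left(Z \right)} = 2 Z$
$n = -4185$ ($n = - 9 \left(713 - 248\right) = \left(-9\right) 465 = -4185$)
$\sqrt{F{\left(-5 \right)} + \left(n + A{\left(8,-25 \right)}\right)} = \sqrt{2 \left(-5\right) + \left(-4185 + 8\right)} = \sqrt{-10 - 4177} = \sqrt{-4187} = i \sqrt{4187}$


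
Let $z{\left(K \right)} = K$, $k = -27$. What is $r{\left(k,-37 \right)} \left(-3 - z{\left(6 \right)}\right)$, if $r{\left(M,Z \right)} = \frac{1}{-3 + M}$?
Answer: $\frac{3}{10} \approx 0.3$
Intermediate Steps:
$r{\left(k,-37 \right)} \left(-3 - z{\left(6 \right)}\right) = \frac{-3 - 6}{-3 - 27} = \frac{-3 - 6}{-30} = \left(- \frac{1}{30}\right) \left(-9\right) = \frac{3}{10}$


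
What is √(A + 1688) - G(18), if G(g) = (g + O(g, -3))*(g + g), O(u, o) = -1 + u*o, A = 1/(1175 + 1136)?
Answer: 1332 + 3*√1001682151/2311 ≈ 1373.1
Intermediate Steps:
A = 1/2311 ≈ 0.00043271
O(u, o) = -1 + o*u
G(g) = 2*g*(-1 - 2*g) (G(g) = (g + (-1 - 3*g))*(g + g) = (-1 - 2*g)*(2*g) = 2*g*(-1 - 2*g))
√(A + 1688) - G(18) = √(1/2311 + 1688) - (-2)*18*(1 + 2*18) = √(3900969/2311) - (-2)*18*(1 + 36) = 3*√1001682151/2311 - (-2)*18*37 = 3*√1001682151/2311 - 1*(-1332) = 3*√1001682151/2311 + 1332 = 1332 + 3*√1001682151/2311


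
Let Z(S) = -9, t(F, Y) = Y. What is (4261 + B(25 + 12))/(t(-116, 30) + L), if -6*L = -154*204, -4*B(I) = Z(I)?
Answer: 17053/21064 ≈ 0.80958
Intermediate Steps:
B(I) = 9/4 (B(I) = -¼*(-9) = 9/4)
L = 5236 (L = -(-77)*204/3 = -⅙*(-31416) = 5236)
(4261 + B(25 + 12))/(t(-116, 30) + L) = (4261 + 9/4)/(30 + 5236) = (17053/4)/5266 = (17053/4)*(1/5266) = 17053/21064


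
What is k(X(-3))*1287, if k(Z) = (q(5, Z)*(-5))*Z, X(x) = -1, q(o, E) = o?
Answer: 32175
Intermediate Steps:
k(Z) = -25*Z (k(Z) = (5*(-5))*Z = -25*Z)
k(X(-3))*1287 = -25*(-1)*1287 = 25*1287 = 32175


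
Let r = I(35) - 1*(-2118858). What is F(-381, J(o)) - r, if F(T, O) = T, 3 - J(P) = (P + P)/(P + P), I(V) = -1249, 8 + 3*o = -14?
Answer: -2117990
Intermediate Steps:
o = -22/3 (o = -8/3 + (1/3)*(-14) = -8/3 - 14/3 = -22/3 ≈ -7.3333)
J(P) = 2 (J(P) = 3 - (P + P)/(P + P) = 3 - 2*P/(2*P) = 3 - 2*P*1/(2*P) = 3 - 1*1 = 3 - 1 = 2)
r = 2117609 (r = -1249 - 1*(-2118858) = -1249 + 2118858 = 2117609)
F(-381, J(o)) - r = -381 - 1*2117609 = -381 - 2117609 = -2117990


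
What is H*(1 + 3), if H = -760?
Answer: -3040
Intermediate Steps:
H*(1 + 3) = -760*(1 + 3) = -760*4 = -3040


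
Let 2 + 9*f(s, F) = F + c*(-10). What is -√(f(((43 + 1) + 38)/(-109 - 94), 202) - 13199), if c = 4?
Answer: -I*√118631/3 ≈ -114.81*I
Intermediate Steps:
f(s, F) = -14/3 + F/9 (f(s, F) = -2/9 + (F + 4*(-10))/9 = -2/9 + (F - 40)/9 = -2/9 + (-40 + F)/9 = -2/9 + (-40/9 + F/9) = -14/3 + F/9)
-√(f(((43 + 1) + 38)/(-109 - 94), 202) - 13199) = -√((-14/3 + (⅑)*202) - 13199) = -√((-14/3 + 202/9) - 13199) = -√(160/9 - 13199) = -√(-118631/9) = -I*√118631/3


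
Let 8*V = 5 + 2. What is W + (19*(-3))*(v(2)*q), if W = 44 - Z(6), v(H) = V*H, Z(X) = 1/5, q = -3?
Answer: 6861/20 ≈ 343.05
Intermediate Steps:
Z(X) = ⅕
V = 7/8 (V = (5 + 2)/8 = (⅛)*7 = 7/8 ≈ 0.87500)
v(H) = 7*H/8
W = 219/5 (W = 44 - 1*⅕ = 44 - ⅕ = 219/5 ≈ 43.800)
W + (19*(-3))*(v(2)*q) = 219/5 + (19*(-3))*(((7/8)*2)*(-3)) = 219/5 - 399*(-3)/4 = 219/5 - 57*(-21/4) = 219/5 + 1197/4 = 6861/20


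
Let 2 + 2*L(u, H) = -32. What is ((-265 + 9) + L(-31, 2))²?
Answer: 74529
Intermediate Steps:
L(u, H) = -17 (L(u, H) = -1 + (½)*(-32) = -1 - 16 = -17)
((-265 + 9) + L(-31, 2))² = ((-265 + 9) - 17)² = (-256 - 17)² = (-273)² = 74529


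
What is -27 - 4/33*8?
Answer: -923/33 ≈ -27.970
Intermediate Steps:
-27 - 4/33*8 = -27 - 32/33 = -923/33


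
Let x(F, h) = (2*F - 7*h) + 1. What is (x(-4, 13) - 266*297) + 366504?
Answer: 287404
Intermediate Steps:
x(F, h) = 1 - 7*h + 2*F (x(F, h) = (-7*h + 2*F) + 1 = 1 - 7*h + 2*F)
(x(-4, 13) - 266*297) + 366504 = ((1 - 7*13 + 2*(-4)) - 266*297) + 366504 = ((1 - 91 - 8) - 79002) + 366504 = (-98 - 79002) + 366504 = -79100 + 366504 = 287404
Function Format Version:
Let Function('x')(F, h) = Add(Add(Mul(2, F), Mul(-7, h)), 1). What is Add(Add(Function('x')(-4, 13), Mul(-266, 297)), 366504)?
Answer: 287404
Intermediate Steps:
Function('x')(F, h) = Add(1, Mul(-7, h), Mul(2, F)) (Function('x')(F, h) = Add(Add(Mul(-7, h), Mul(2, F)), 1) = Add(1, Mul(-7, h), Mul(2, F)))
Add(Add(Function('x')(-4, 13), Mul(-266, 297)), 366504) = Add(Add(Add(1, Mul(-7, 13), Mul(2, -4)), Mul(-266, 297)), 366504) = Add(Add(Add(1, -91, -8), -79002), 366504) = Add(Add(-98, -79002), 366504) = Add(-79100, 366504) = 287404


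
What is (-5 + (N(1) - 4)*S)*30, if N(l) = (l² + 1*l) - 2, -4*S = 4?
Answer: -30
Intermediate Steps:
S = -1 (S = -¼*4 = -1)
N(l) = -2 + l + l² (N(l) = (l² + l) - 2 = (l + l²) - 2 = -2 + l + l²)
(-5 + (N(1) - 4)*S)*30 = (-5 + ((-2 + 1 + 1²) - 4)*(-1))*30 = (-5 + ((-2 + 1 + 1) - 4)*(-1))*30 = (-5 + (0 - 4)*(-1))*30 = (-5 - 4*(-1))*30 = (-5 + 4)*30 = -1*30 = -30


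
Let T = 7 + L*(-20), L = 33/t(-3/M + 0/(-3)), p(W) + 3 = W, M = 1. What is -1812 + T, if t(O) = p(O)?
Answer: -1695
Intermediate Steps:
p(W) = -3 + W
t(O) = -3 + O
L = -11/2 (L = 33/(-3 + (-3/1 + 0/(-3))) = 33/(-3 + (-3*1 + 0*(-⅓))) = 33/(-3 + (-3 + 0)) = 33/(-3 - 3) = 33/(-6) = 33*(-⅙) = -11/2 ≈ -5.5000)
T = 117 (T = 7 - 11/2*(-20) = 7 + 110 = 117)
-1812 + T = -1812 + 117 = -1695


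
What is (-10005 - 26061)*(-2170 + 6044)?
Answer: -139719684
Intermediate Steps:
(-10005 - 26061)*(-2170 + 6044) = -36066*3874 = -139719684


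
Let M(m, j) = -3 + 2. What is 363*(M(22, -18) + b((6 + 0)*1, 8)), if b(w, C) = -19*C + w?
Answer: -53361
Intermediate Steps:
M(m, j) = -1
b(w, C) = w - 19*C
363*(M(22, -18) + b((6 + 0)*1, 8)) = 363*(-1 + ((6 + 0)*1 - 19*8)) = 363*(-1 + (6*1 - 152)) = 363*(-1 + (6 - 152)) = 363*(-1 - 146) = 363*(-147) = -53361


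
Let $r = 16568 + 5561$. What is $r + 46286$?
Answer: $68415$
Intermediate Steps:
$r = 22129$
$r + 46286 = 22129 + 46286 = 68415$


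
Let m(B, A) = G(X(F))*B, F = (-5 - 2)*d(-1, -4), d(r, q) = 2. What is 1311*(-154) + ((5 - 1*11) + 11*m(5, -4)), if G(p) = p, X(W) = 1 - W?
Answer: -201075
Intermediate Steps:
F = -14 (F = (-5 - 2)*2 = -7*2 = -14)
m(B, A) = 15*B (m(B, A) = (1 - 1*(-14))*B = (1 + 14)*B = 15*B)
1311*(-154) + ((5 - 1*11) + 11*m(5, -4)) = 1311*(-154) + ((5 - 1*11) + 11*(15*5)) = -201894 + ((5 - 11) + 11*75) = -201894 + (-6 + 825) = -201894 + 819 = -201075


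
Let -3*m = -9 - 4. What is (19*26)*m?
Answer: 6422/3 ≈ 2140.7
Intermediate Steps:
m = 13/3 (m = -(-9 - 4)/3 = -⅓*(-13) = 13/3 ≈ 4.3333)
(19*26)*m = (19*26)*(13/3) = 494*(13/3) = 6422/3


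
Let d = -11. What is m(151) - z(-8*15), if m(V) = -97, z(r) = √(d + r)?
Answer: -97 - I*√131 ≈ -97.0 - 11.446*I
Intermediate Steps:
z(r) = √(-11 + r)
m(151) - z(-8*15) = -97 - √(-11 - 8*15) = -97 - √(-11 - 120) = -97 - √(-131) = -97 - I*√131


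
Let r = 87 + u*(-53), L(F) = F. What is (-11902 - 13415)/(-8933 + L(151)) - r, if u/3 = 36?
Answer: 49529451/8782 ≈ 5639.9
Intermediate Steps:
u = 108 (u = 3*36 = 108)
r = -5637 (r = 87 + 108*(-53) = 87 - 5724 = -5637)
(-11902 - 13415)/(-8933 + L(151)) - r = (-11902 - 13415)/(-8933 + 151) - 1*(-5637) = -25317/(-8782) + 5637 = -25317*(-1/8782) + 5637 = 25317/8782 + 5637 = 49529451/8782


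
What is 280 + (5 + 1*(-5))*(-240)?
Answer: 280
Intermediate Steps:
280 + (5 + 1*(-5))*(-240) = 280 + (5 - 5)*(-240) = 280 + 0*(-240) = 280 + 0 = 280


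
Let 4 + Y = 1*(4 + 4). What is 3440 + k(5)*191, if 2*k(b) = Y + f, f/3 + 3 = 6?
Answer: 9363/2 ≈ 4681.5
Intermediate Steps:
f = 9 (f = -9 + 3*6 = -9 + 18 = 9)
Y = 4 (Y = -4 + 1*(4 + 4) = -4 + 1*8 = -4 + 8 = 4)
k(b) = 13/2 (k(b) = (4 + 9)/2 = (1/2)*13 = 13/2)
3440 + k(5)*191 = 3440 + (13/2)*191 = 3440 + 2483/2 = 9363/2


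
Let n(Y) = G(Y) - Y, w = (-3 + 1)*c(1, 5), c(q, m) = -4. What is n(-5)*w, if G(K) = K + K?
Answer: -40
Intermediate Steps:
G(K) = 2*K
w = 8 (w = (-3 + 1)*(-4) = -2*(-4) = 8)
n(Y) = Y (n(Y) = 2*Y - Y = Y)
n(-5)*w = -5*8 = -40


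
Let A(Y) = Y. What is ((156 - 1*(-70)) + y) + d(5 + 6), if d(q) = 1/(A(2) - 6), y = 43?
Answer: 1075/4 ≈ 268.75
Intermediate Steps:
d(q) = -1/4 (d(q) = 1/(2 - 6) = 1/(-4) = -1/4)
((156 - 1*(-70)) + y) + d(5 + 6) = ((156 - 1*(-70)) + 43) - 1/4 = ((156 + 70) + 43) - 1/4 = (226 + 43) - 1/4 = 269 - 1/4 = 1075/4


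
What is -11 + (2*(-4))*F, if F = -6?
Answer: 37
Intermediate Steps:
-11 + (2*(-4))*F = -11 + (2*(-4))*(-6) = -11 - 8*(-6) = -11 + 48 = 37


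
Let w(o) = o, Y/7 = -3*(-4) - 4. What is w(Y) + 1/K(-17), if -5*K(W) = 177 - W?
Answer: 10859/194 ≈ 55.974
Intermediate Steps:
K(W) = -177/5 + W/5 (K(W) = -(177 - W)/5 = -177/5 + W/5)
Y = 56 (Y = 7*(-3*(-4) - 4) = 7*(12 - 4) = 7*8 = 56)
w(Y) + 1/K(-17) = 56 + 1/(-177/5 + (⅕)*(-17)) = 56 + 1/(-177/5 - 17/5) = 56 + 1/(-194/5) = 56 - 5/194 = 10859/194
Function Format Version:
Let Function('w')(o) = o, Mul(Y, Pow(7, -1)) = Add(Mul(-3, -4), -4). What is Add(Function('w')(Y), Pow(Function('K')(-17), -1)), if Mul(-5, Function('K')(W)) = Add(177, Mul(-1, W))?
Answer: Rational(10859, 194) ≈ 55.974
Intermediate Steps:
Function('K')(W) = Add(Rational(-177, 5), Mul(Rational(1, 5), W)) (Function('K')(W) = Mul(Rational(-1, 5), Add(177, Mul(-1, W))) = Add(Rational(-177, 5), Mul(Rational(1, 5), W)))
Y = 56 (Y = Mul(7, Add(Mul(-3, -4), -4)) = Mul(7, Add(12, -4)) = Mul(7, 8) = 56)
Add(Function('w')(Y), Pow(Function('K')(-17), -1)) = Add(56, Pow(Add(Rational(-177, 5), Mul(Rational(1, 5), -17)), -1)) = Add(56, Pow(Add(Rational(-177, 5), Rational(-17, 5)), -1)) = Add(56, Pow(Rational(-194, 5), -1)) = Add(56, Rational(-5, 194)) = Rational(10859, 194)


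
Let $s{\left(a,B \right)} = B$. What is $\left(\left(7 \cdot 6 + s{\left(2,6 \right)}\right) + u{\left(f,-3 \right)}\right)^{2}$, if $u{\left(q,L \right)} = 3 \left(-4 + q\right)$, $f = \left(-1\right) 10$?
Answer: $36$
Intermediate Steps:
$f = -10$
$u{\left(q,L \right)} = -12 + 3 q$
$\left(\left(7 \cdot 6 + s{\left(2,6 \right)}\right) + u{\left(f,-3 \right)}\right)^{2} = \left(\left(7 \cdot 6 + 6\right) + \left(-12 + 3 \left(-10\right)\right)\right)^{2} = \left(\left(42 + 6\right) - 42\right)^{2} = \left(48 - 42\right)^{2} = 6^{2} = 36$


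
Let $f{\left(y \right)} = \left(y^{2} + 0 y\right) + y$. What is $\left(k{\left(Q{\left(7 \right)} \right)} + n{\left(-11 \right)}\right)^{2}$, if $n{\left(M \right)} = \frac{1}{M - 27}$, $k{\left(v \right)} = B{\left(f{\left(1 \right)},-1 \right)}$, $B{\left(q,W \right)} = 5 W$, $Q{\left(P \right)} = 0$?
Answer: $\frac{36481}{1444} \approx 25.264$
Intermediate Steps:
$f{\left(y \right)} = y + y^{2}$ ($f{\left(y \right)} = \left(y^{2} + 0\right) + y = y^{2} + y = y + y^{2}$)
$k{\left(v \right)} = -5$ ($k{\left(v \right)} = 5 \left(-1\right) = -5$)
$n{\left(M \right)} = \frac{1}{-27 + M}$
$\left(k{\left(Q{\left(7 \right)} \right)} + n{\left(-11 \right)}\right)^{2} = \left(-5 + \frac{1}{-27 - 11}\right)^{2} = \left(-5 + \frac{1}{-38}\right)^{2} = \left(-5 - \frac{1}{38}\right)^{2} = \left(- \frac{191}{38}\right)^{2} = \frac{36481}{1444}$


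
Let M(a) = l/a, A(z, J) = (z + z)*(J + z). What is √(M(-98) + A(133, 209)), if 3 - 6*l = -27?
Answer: √17830502/14 ≈ 301.62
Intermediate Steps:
l = 5 (l = ½ - ⅙*(-27) = ½ + 9/2 = 5)
A(z, J) = 2*z*(J + z) (A(z, J) = (2*z)*(J + z) = 2*z*(J + z))
M(a) = 5/a
√(M(-98) + A(133, 209)) = √(5/(-98) + 2*133*(209 + 133)) = √(5*(-1/98) + 2*133*342) = √(-5/98 + 90972) = √(8915251/98) = √17830502/14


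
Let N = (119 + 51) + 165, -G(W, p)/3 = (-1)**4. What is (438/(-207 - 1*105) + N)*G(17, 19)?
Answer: -52041/52 ≈ -1000.8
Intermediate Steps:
G(W, p) = -3 (G(W, p) = -3*(-1)**4 = -3*1 = -3)
N = 335 (N = 170 + 165 = 335)
(438/(-207 - 1*105) + N)*G(17, 19) = (438/(-207 - 1*105) + 335)*(-3) = (438/(-207 - 105) + 335)*(-3) = (438/(-312) + 335)*(-3) = (438*(-1/312) + 335)*(-3) = (-73/52 + 335)*(-3) = (17347/52)*(-3) = -52041/52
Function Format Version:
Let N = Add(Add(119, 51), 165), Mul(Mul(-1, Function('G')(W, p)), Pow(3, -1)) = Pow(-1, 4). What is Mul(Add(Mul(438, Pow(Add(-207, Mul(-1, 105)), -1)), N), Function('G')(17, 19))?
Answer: Rational(-52041, 52) ≈ -1000.8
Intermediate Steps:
Function('G')(W, p) = -3 (Function('G')(W, p) = Mul(-3, Pow(-1, 4)) = Mul(-3, 1) = -3)
N = 335 (N = Add(170, 165) = 335)
Mul(Add(Mul(438, Pow(Add(-207, Mul(-1, 105)), -1)), N), Function('G')(17, 19)) = Mul(Add(Mul(438, Pow(Add(-207, Mul(-1, 105)), -1)), 335), -3) = Mul(Add(Mul(438, Pow(Add(-207, -105), -1)), 335), -3) = Mul(Add(Mul(438, Pow(-312, -1)), 335), -3) = Mul(Add(Mul(438, Rational(-1, 312)), 335), -3) = Mul(Add(Rational(-73, 52), 335), -3) = Mul(Rational(17347, 52), -3) = Rational(-52041, 52)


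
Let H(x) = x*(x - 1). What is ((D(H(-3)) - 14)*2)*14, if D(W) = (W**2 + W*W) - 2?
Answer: 7616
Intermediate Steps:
H(x) = x*(-1 + x)
D(W) = -2 + 2*W**2 (D(W) = (W**2 + W**2) - 2 = 2*W**2 - 2 = -2 + 2*W**2)
((D(H(-3)) - 14)*2)*14 = (((-2 + 2*(-3*(-1 - 3))**2) - 14)*2)*14 = (((-2 + 2*(-3*(-4))**2) - 14)*2)*14 = (((-2 + 2*12**2) - 14)*2)*14 = (((-2 + 2*144) - 14)*2)*14 = (((-2 + 288) - 14)*2)*14 = ((286 - 14)*2)*14 = (272*2)*14 = 544*14 = 7616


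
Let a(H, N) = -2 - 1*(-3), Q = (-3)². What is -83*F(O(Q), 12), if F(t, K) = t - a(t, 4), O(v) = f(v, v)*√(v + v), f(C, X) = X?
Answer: 83 - 2241*√2 ≈ -3086.3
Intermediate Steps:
Q = 9
a(H, N) = 1 (a(H, N) = -2 + 3 = 1)
O(v) = √2*v^(3/2) (O(v) = v*√(v + v) = v*√(2*v) = v*(√2*√v) = √2*v^(3/2))
F(t, K) = -1 + t (F(t, K) = t - 1*1 = t - 1 = -1 + t)
-83*F(O(Q), 12) = -83*(-1 + √2*9^(3/2)) = -83*(-1 + √2*27) = -83*(-1 + 27*√2) = 83 - 2241*√2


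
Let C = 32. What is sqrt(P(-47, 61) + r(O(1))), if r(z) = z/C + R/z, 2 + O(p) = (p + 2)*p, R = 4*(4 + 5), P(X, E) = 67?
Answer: sqrt(6594)/8 ≈ 10.150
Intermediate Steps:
R = 36 (R = 4*9 = 36)
O(p) = -2 + p*(2 + p) (O(p) = -2 + (p + 2)*p = -2 + (2 + p)*p = -2 + p*(2 + p))
r(z) = 36/z + z/32 (r(z) = z/32 + 36/z = 36/z + z/32)
sqrt(P(-47, 61) + r(O(1))) = sqrt(67 + (36/(-2 + 1**2 + 2*1) + (-2 + 1**2 + 2*1)/32)) = sqrt(67 + (36/(-2 + 1 + 2) + (-2 + 1 + 2)/32)) = sqrt(67 + (36/1 + (1/32)*1)) = sqrt(67 + (36*1 + 1/32)) = sqrt(67 + (36 + 1/32)) = sqrt(67 + 1153/32) = sqrt(3297/32) = sqrt(6594)/8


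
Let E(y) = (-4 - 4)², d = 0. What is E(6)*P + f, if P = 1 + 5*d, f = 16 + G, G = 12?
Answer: 92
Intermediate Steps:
f = 28 (f = 16 + 12 = 28)
E(y) = 64 (E(y) = (-8)² = 64)
P = 1 (P = 1 + 5*0 = 1 + 0 = 1)
E(6)*P + f = 64*1 + 28 = 64 + 28 = 92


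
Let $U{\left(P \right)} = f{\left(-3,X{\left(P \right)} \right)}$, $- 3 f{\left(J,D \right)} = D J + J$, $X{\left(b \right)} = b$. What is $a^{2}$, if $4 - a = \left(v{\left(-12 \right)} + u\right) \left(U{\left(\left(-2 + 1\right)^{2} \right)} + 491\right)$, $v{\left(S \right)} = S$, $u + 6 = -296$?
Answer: $23964897636$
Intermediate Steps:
$u = -302$ ($u = -6 - 296 = -302$)
$f{\left(J,D \right)} = - \frac{J}{3} - \frac{D J}{3}$ ($f{\left(J,D \right)} = - \frac{D J + J}{3} = - \frac{J + D J}{3} = - \frac{J}{3} - \frac{D J}{3}$)
$U{\left(P \right)} = 1 + P$ ($U{\left(P \right)} = \left(- \frac{1}{3}\right) \left(-3\right) \left(1 + P\right) = 1 + P$)
$a = 154806$ ($a = 4 - \left(-12 - 302\right) \left(\left(1 + \left(-2 + 1\right)^{2}\right) + 491\right) = 4 - - 314 \left(\left(1 + \left(-1\right)^{2}\right) + 491\right) = 4 - - 314 \left(\left(1 + 1\right) + 491\right) = 4 - - 314 \left(2 + 491\right) = 4 - \left(-314\right) 493 = 4 - -154802 = 4 + 154802 = 154806$)
$a^{2} = 154806^{2} = 23964897636$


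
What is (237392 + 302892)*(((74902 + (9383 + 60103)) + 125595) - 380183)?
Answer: -59539296800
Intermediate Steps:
(237392 + 302892)*(((74902 + (9383 + 60103)) + 125595) - 380183) = 540284*(((74902 + 69486) + 125595) - 380183) = 540284*((144388 + 125595) - 380183) = 540284*(269983 - 380183) = 540284*(-110200) = -59539296800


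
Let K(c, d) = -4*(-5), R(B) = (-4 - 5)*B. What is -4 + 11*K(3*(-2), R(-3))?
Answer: 216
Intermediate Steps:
R(B) = -9*B
K(c, d) = 20
-4 + 11*K(3*(-2), R(-3)) = -4 + 11*20 = -4 + 220 = 216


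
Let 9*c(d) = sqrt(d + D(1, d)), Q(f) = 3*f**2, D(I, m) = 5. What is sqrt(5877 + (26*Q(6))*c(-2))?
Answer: sqrt(5877 + 312*sqrt(3)) ≈ 80.109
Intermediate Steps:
c(d) = sqrt(5 + d)/9 (c(d) = sqrt(d + 5)/9 = sqrt(5 + d)/9)
sqrt(5877 + (26*Q(6))*c(-2)) = sqrt(5877 + (26*(3*6**2))*(sqrt(5 - 2)/9)) = sqrt(5877 + (26*(3*36))*(sqrt(3)/9)) = sqrt(5877 + (26*108)*(sqrt(3)/9)) = sqrt(5877 + 2808*(sqrt(3)/9)) = sqrt(5877 + 312*sqrt(3))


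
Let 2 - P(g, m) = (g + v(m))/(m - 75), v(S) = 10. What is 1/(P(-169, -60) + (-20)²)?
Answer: 45/18037 ≈ 0.0024949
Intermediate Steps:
P(g, m) = 2 - (10 + g)/(-75 + m) (P(g, m) = 2 - (g + 10)/(m - 75) = 2 - (10 + g)/(-75 + m))
1/(P(-169, -60) + (-20)²) = 1/((-160 - 1*(-169) + 2*(-60))/(-75 - 60) + (-20)²) = 1/((-160 + 169 - 120)/(-135) + 400) = 1/(-1/135*(-111) + 400) = 1/(37/45 + 400) = 1/(18037/45) = 45/18037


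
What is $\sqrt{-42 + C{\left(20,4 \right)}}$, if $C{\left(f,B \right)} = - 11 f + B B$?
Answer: $i \sqrt{246} \approx 15.684 i$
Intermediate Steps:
$C{\left(f,B \right)} = B^{2} - 11 f$ ($C{\left(f,B \right)} = - 11 f + B^{2} = B^{2} - 11 f$)
$\sqrt{-42 + C{\left(20,4 \right)}} = \sqrt{-42 + \left(4^{2} - 220\right)} = \sqrt{-42 + \left(16 - 220\right)} = \sqrt{-42 - 204} = \sqrt{-246} = i \sqrt{246}$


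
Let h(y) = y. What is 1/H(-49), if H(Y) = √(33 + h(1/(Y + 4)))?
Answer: 3*√1855/742 ≈ 0.17414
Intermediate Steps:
H(Y) = √(33 + 1/(4 + Y)) (H(Y) = √(33 + 1/(Y + 4)) = √(33 + 1/(4 + Y)))
1/H(-49) = 1/(√((133 + 33*(-49))/(4 - 49))) = 1/(√((133 - 1617)/(-45))) = 1/(√(-1/45*(-1484))) = 1/(√(1484/45)) = 1/(2*√1855/15) = 3*√1855/742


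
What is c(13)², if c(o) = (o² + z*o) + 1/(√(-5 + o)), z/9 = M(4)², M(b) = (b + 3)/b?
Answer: 71183001/256 + 8437*√2/32 ≈ 2.7843e+5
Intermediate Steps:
M(b) = (3 + b)/b
z = 441/16 (z = 9*((3 + 4)/4)² = 9*((¼)*7)² = 9*(7/4)² = 9*(49/16) = 441/16 ≈ 27.563)
c(o) = o² + (-5 + o)^(-½) + 441*o/16 (c(o) = (o² + 441*o/16) + 1/(√(-5 + o)) = (o² + 441*o/16) + (-5 + o)^(-½) = o² + (-5 + o)^(-½) + 441*o/16)
c(13)² = (13² + (-5 + 13)^(-½) + (441/16)*13)² = (169 + 8^(-½) + 5733/16)² = (169 + √2/4 + 5733/16)² = (8437/16 + √2/4)²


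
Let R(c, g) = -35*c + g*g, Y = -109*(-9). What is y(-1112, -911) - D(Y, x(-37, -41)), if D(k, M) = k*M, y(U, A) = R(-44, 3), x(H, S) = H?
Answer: 37846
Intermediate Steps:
Y = 981
R(c, g) = g² - 35*c (R(c, g) = -35*c + g² = g² - 35*c)
y(U, A) = 1549 (y(U, A) = 3² - 35*(-44) = 9 + 1540 = 1549)
D(k, M) = M*k
y(-1112, -911) - D(Y, x(-37, -41)) = 1549 - (-37)*981 = 1549 - 1*(-36297) = 1549 + 36297 = 37846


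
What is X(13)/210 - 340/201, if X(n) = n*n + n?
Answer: -829/1005 ≈ -0.82488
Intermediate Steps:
X(n) = n + n² (X(n) = n² + n = n + n²)
X(13)/210 - 340/201 = (13*(1 + 13))/210 - 340/201 = (13*14)*(1/210) - 340*1/201 = 182*(1/210) - 340/201 = 13/15 - 340/201 = -829/1005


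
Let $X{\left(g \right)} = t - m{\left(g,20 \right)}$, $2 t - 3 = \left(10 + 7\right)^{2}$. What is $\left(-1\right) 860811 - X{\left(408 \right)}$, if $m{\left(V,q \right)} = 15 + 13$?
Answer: $-860929$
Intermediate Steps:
$m{\left(V,q \right)} = 28$
$t = 146$ ($t = \frac{3}{2} + \frac{\left(10 + 7\right)^{2}}{2} = \frac{3}{2} + \frac{17^{2}}{2} = \frac{3}{2} + \frac{1}{2} \cdot 289 = \frac{3}{2} + \frac{289}{2} = 146$)
$X{\left(g \right)} = 118$ ($X{\left(g \right)} = 146 - 28 = 118$)
$\left(-1\right) 860811 - X{\left(408 \right)} = \left(-1\right) 860811 - 118 = -860811 - 118 = -860929$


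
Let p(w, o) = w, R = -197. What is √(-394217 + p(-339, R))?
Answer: 2*I*√98639 ≈ 628.14*I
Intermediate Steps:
√(-394217 + p(-339, R)) = √(-394217 - 339) = √(-394556) = 2*I*√98639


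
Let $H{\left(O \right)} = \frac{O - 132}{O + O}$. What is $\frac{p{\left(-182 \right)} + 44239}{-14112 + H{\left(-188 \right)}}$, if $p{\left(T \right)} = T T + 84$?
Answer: $- \frac{3640009}{663224} \approx -5.4884$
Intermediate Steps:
$H{\left(O \right)} = \frac{-132 + O}{2 O}$
$p{\left(T \right)} = 84 + T^{2}$ ($p{\left(T \right)} = T^{2} + 84 = 84 + T^{2}$)
$\frac{p{\left(-182 \right)} + 44239}{-14112 + H{\left(-188 \right)}} = \frac{\left(84 + \left(-182\right)^{2}\right) + 44239}{-14112 + \frac{-132 - 188}{2 \left(-188\right)}} = \frac{\left(84 + 33124\right) + 44239}{-14112 + \frac{1}{2} \left(- \frac{1}{188}\right) \left(-320\right)} = \frac{33208 + 44239}{-14112 + \frac{40}{47}} = \frac{77447}{- \frac{663224}{47}} = 77447 \left(- \frac{47}{663224}\right) = - \frac{3640009}{663224}$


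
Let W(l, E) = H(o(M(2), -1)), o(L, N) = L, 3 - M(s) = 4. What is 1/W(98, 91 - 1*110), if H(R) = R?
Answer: -1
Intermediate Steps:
M(s) = -1 (M(s) = 3 - 1*4 = 3 - 4 = -1)
W(l, E) = -1
1/W(98, 91 - 1*110) = 1/(-1) = -1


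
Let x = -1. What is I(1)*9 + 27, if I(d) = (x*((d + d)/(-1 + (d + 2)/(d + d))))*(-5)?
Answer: 207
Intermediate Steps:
I(d) = 10*d/(-1 + (2 + d)/(2*d)) (I(d) = -(d + d)/(-1 + (d + 2)/(d + d))*(-5) = -2*d/(-1 + (2 + d)/((2*d)))*(-5) = -2*d/(-1 + (2 + d)*(1/(2*d)))*(-5) = -2*d/(-1 + (2 + d)/(2*d))*(-5) = 10*d/(-1 + (2 + d)/(2*d)))
I(1)*9 + 27 = -20*1**2/(-2 + 1)*9 + 27 = -20*1/(-1)*9 + 27 = -20*1*(-1)*9 + 27 = 20*9 + 27 = 180 + 27 = 207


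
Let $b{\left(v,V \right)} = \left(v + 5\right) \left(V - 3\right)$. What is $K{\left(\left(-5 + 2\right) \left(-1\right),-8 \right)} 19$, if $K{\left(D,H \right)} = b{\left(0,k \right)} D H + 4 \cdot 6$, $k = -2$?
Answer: $11856$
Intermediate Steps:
$b{\left(v,V \right)} = \left(-3 + V\right) \left(5 + v\right)$ ($b{\left(v,V \right)} = \left(5 + v\right) \left(-3 + V\right) = \left(-3 + V\right) \left(5 + v\right)$)
$K{\left(D,H \right)} = 24 - 25 D H$ ($K{\left(D,H \right)} = \left(-15 - 0 + 5 \left(-2\right) - 0\right) D H + 4 \cdot 6 = \left(-15 + 0 - 10 + 0\right) D H + 24 = - 25 D H + 24 = 24 - 25 D H$)
$K{\left(\left(-5 + 2\right) \left(-1\right),-8 \right)} 19 = \left(24 - 25 \left(-5 + 2\right) \left(-1\right) \left(-8\right)\right) 19 = \left(24 - 25 \left(\left(-3\right) \left(-1\right)\right) \left(-8\right)\right) 19 = \left(24 - 75 \left(-8\right)\right) 19 = \left(24 + 600\right) 19 = 624 \cdot 19 = 11856$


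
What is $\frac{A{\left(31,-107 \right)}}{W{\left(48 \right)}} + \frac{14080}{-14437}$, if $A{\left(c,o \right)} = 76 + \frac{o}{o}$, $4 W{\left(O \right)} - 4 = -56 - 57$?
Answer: $- \frac{5981316}{1573633} \approx -3.801$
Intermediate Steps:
$W{\left(O \right)} = - \frac{109}{4}$ ($W{\left(O \right)} = 1 + \frac{-56 - 57}{4} = 1 + \frac{1}{4} \left(-113\right) = 1 - \frac{113}{4} = - \frac{109}{4}$)
$A{\left(c,o \right)} = 77$ ($A{\left(c,o \right)} = 76 + 1 = 77$)
$\frac{A{\left(31,-107 \right)}}{W{\left(48 \right)}} + \frac{14080}{-14437} = \frac{77}{- \frac{109}{4}} + \frac{14080}{-14437} = 77 \left(- \frac{4}{109}\right) + 14080 \left(- \frac{1}{14437}\right) = - \frac{308}{109} - \frac{14080}{14437} = - \frac{5981316}{1573633}$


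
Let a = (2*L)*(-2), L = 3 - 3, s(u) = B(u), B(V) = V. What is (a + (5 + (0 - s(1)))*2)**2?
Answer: 64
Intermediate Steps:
s(u) = u
L = 0
a = 0 (a = (2*0)*(-2) = 0*(-2) = 0)
(a + (5 + (0 - s(1)))*2)**2 = (0 + (5 + (0 - 1*1))*2)**2 = (0 + (5 + (0 - 1))*2)**2 = (0 + (5 - 1)*2)**2 = (0 + 4*2)**2 = (0 + 8)**2 = 8**2 = 64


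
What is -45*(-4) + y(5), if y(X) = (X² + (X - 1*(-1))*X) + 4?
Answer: 239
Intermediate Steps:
y(X) = 4 + X² + X*(1 + X) (y(X) = (X² + (X + 1)*X) + 4 = (X² + (1 + X)*X) + 4 = (X² + X*(1 + X)) + 4 = 4 + X² + X*(1 + X))
-45*(-4) + y(5) = -45*(-4) + (4 + 5 + 2*5²) = -15*(-12) + (4 + 5 + 2*25) = 180 + (4 + 5 + 50) = 180 + 59 = 239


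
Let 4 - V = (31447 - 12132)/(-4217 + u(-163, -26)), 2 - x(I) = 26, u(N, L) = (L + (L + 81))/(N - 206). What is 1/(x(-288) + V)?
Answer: -1556102/23994805 ≈ -0.064852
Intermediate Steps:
u(N, L) = (81 + 2*L)/(-206 + N) (u(N, L) = (L + (81 + L))/(-206 + N) = (81 + 2*L)/(-206 + N))
x(I) = -24 (x(I) = 2 - 1*26 = 2 - 26 = -24)
V = 13351643/1556102 (V = 4 - (31447 - 12132)/(-4217 + (81 + 2*(-26))/(-206 - 163)) = 4 - 19315/(-4217 + (81 - 52)/(-369)) = 4 - 19315/(-4217 - 1/369*29) = 4 - 19315/(-4217 - 29/369) = 4 - 19315/(-1556102/369) = 4 - 19315*(-369)/1556102 = 4 - 1*(-7127235/1556102) = 4 + 7127235/1556102 = 13351643/1556102 ≈ 8.5802)
1/(x(-288) + V) = 1/(-24 + 13351643/1556102) = 1/(-23994805/1556102) = -1556102/23994805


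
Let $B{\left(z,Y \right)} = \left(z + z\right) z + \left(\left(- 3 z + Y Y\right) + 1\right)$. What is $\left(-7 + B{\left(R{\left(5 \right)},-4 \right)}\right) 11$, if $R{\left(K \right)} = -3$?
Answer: $407$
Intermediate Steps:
$B{\left(z,Y \right)} = 1 + Y^{2} - 3 z + 2 z^{2}$ ($B{\left(z,Y \right)} = 2 z z + \left(\left(- 3 z + Y^{2}\right) + 1\right) = 2 z^{2} + \left(\left(Y^{2} - 3 z\right) + 1\right) = 2 z^{2} + \left(1 + Y^{2} - 3 z\right) = 1 + Y^{2} - 3 z + 2 z^{2}$)
$\left(-7 + B{\left(R{\left(5 \right)},-4 \right)}\right) 11 = \left(-7 + \left(1 + \left(-4\right)^{2} - -9 + 2 \left(-3\right)^{2}\right)\right) 11 = \left(-7 + \left(1 + 16 + 9 + 2 \cdot 9\right)\right) 11 = \left(-7 + \left(1 + 16 + 9 + 18\right)\right) 11 = \left(-7 + 44\right) 11 = 37 \cdot 11 = 407$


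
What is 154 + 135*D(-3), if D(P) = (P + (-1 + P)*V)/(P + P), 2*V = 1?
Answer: 533/2 ≈ 266.50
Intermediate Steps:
V = 1/2 (V = (1/2)*1 = 1/2 ≈ 0.50000)
D(P) = (-1/2 + 3*P/2)/(2*P) (D(P) = (P + (-1 + P)*(1/2))/(P + P) = (P + (-1/2 + P/2))/((2*P)) = (-1/2 + 3*P/2)*(1/(2*P)) = (-1/2 + 3*P/2)/(2*P))
154 + 135*D(-3) = 154 + 135*((1/4)*(-1 + 3*(-3))/(-3)) = 154 + 135*((1/4)*(-1/3)*(-1 - 9)) = 154 + 135*((1/4)*(-1/3)*(-10)) = 154 + 135*(5/6) = 154 + 225/2 = 533/2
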